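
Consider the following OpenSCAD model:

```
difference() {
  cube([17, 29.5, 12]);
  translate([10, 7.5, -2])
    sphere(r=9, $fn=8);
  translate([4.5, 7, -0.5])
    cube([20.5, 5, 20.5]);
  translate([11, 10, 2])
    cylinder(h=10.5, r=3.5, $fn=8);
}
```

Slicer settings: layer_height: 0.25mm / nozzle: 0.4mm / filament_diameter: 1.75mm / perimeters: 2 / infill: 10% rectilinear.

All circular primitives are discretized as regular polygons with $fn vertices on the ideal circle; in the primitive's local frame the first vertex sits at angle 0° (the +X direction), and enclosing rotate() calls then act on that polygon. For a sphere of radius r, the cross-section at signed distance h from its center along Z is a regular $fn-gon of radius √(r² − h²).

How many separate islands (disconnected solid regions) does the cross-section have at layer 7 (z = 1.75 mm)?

2

At z = 1.75 mm: the 17×29.5 cube contributes its full rectangle; the r=9 sphere at (10, 7.5) contributes a regular 8-gon of circumradius √(9²−3.75²) = 8.182; the cube at (4.5, 7) is present — its section is the full 20.5×5 rectangle; the cylinder at (11, 10) is absent (z outside [2, 12.5]); Subtracting the remaining from the first: starting from the 17×29.5 cube, the r=9 sphere at (10, 7.5) partially overlaps it — only the 184.84 mm² overlap (of its 189.33 mm²) is removed, clipping the outline; the 20.5×5 cube at (4.5, 7) partially overlaps it — only the 0.56 mm² overlap (of its 102.50 mm²) is removed, clipping the outline — 2 connected regions. Overall, the cross-section has 2 separate islands. Island count = 2.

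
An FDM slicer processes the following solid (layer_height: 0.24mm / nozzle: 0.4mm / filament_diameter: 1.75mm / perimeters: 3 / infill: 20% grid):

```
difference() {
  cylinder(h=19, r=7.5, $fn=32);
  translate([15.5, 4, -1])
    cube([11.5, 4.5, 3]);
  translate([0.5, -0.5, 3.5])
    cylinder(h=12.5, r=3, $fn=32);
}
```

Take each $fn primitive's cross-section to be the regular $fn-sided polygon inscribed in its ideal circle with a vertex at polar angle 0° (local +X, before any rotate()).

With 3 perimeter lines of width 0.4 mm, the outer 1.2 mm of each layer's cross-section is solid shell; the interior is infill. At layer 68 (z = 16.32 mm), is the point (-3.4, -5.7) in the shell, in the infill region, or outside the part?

At z = 16.32 mm: the cylinder: section is a regular 32-gon, circumradius r=7.5; the cube at (15.5, 4) does not reach this height (z outside [-1, 2]); the cylinder at (0.5, -0.5) is not intersected at this z (z outside [3.5, 16]); Taking the first minus the rest: none of the subtracted shapes is present at this height, so the r=7.5 cylinder is unchanged — 1 connected region. Overall, the cross-section is a single solid region. The nearest boundary edge runs (-4.17, -6.24)→(-2.87, -6.93); distance from the point to it = 0.83 mm. The point is inside the cross-section, 0.83 mm from the nearest boundary — within the 1.2 mm shell band (3 × 0.4).

shell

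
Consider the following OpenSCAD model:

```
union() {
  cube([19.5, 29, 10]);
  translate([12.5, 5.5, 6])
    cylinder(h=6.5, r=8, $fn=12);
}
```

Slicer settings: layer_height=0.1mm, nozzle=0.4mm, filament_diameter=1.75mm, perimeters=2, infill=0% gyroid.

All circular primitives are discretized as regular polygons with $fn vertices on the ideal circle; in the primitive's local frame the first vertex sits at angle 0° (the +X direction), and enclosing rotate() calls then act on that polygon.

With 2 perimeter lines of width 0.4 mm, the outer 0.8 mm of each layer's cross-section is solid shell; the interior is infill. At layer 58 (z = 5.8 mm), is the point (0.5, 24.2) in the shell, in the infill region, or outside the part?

shell

At z = 5.8 mm: the cube is present — its section is the full 19.5×29 rectangle; the cylinder at (12.5, 5.5) is not intersected at this z (z outside [6, 12.5]); Taking the union: only the 19.5×29 cube is present, so the union is just that shape — 1 connected region. Overall, the cross-section is a single solid region. The nearest boundary edge runs (0.00, 29.00)→(0.00, 0.00); distance from the point to it = 0.50 mm. The point is inside the cross-section, 0.50 mm from the nearest boundary — within the 0.8 mm shell band (2 × 0.4).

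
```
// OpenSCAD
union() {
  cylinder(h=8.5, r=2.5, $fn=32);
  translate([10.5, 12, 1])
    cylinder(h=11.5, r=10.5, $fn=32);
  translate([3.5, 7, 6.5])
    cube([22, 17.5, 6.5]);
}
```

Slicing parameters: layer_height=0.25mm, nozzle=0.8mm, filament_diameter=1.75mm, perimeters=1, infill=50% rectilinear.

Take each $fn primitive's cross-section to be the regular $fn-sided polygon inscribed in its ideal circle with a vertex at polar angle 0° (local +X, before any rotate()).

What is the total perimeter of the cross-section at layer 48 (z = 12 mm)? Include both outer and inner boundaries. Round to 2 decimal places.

At z = 12 mm: the cylinder is not intersected at this z (z outside [0, 8.5]); the r=10.5 cylinder at (10.5, 12) gives a regular 32-gon of circumradius 10.5 (constant along its height) (perimeter = 2·32·10.500·sin(180°/32) = 65.87 mm); the cube at (3.5, 7) is present — its section is the full 22×17.5 rectangle (perimeter 79.00 mm); Merging all regions: the regions partially overlap (shared area 238.65 mm²), so the edge portions inside another operand are dropped and the merged outline is re-measured after clipping — boundary = 86.54 mm. Overall, the cross-section is a single solid region. Total boundary length (outer) = 86.54 mm.

86.54 mm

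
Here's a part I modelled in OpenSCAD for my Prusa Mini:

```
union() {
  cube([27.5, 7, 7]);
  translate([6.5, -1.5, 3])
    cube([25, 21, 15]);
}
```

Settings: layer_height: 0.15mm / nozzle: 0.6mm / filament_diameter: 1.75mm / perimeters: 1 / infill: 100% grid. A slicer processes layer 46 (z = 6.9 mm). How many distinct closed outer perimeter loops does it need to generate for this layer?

1

At z = 6.9 mm: the cube is present — its section is the full 27.5×7 rectangle; the 25×21 cube at (6.5, -1.5) contributes its full rectangle; Combining (union): the regions partially overlap (shared area 147.00 mm²), so overlapping operands fuse into one piece — 1 connected region. The result has 1 disconnected region.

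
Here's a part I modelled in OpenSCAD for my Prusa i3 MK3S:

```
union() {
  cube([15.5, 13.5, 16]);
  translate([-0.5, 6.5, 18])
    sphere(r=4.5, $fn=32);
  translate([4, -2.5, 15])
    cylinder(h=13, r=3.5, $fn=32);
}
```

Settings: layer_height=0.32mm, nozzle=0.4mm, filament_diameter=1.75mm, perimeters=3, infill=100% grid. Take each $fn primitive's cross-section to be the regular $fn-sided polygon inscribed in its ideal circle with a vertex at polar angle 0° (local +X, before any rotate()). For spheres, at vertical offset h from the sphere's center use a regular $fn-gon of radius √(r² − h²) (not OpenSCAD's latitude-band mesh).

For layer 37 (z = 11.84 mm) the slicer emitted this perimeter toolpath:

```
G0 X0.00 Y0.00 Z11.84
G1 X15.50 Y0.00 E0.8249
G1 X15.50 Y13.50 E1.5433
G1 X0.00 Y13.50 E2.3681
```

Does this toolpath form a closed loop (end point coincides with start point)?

Start point (G0): (0.00, 0.00). End point (last G1): the path does not return to the start — open.

no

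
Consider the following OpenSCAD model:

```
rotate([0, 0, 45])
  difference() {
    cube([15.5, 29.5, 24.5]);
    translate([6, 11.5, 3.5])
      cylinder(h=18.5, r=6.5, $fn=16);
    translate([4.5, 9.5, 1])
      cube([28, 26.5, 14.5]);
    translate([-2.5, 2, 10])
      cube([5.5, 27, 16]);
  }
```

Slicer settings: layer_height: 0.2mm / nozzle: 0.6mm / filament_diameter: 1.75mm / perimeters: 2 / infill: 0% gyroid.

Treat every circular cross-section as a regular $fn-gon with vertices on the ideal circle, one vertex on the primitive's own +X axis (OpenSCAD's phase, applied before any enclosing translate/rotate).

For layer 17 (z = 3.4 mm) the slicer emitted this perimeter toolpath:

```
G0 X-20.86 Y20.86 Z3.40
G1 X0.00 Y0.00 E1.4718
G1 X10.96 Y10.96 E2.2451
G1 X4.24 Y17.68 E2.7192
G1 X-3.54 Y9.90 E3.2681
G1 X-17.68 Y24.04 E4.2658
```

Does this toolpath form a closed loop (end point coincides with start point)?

Start point (G0): (-20.86, 20.86). End point (last G1): the path does not return to the start — open.

no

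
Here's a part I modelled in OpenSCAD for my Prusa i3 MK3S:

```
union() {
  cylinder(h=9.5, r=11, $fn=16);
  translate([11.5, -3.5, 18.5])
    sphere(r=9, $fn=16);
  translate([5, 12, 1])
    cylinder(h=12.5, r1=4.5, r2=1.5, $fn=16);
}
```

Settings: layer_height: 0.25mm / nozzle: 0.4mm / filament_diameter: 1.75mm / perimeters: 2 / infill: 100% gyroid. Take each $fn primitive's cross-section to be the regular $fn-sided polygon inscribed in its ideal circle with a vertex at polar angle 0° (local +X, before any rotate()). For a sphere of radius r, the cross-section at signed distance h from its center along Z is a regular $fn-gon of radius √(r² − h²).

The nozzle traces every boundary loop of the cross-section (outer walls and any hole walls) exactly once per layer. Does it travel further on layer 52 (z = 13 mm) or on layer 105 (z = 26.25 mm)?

layer 52 (z = 13 mm)

Layer 52 (z = 13): the cylinder is absent (z outside [0, 9.5]); the r=9 sphere at (11.5, -3.5) contributes a regular 16-gon of circumradius √(9²−5.5²) = 7.124 (perimeter = 2·16·7.124·sin(180°/16) = 44.47 mm); the cone at (5, 12) (r1=4.5→r2=1.5) has section circumradius 1.620 here — a regular 16-gon (perimeter = 2·16·1.620·sin(180°/16) = 10.11 mm); Taking the union: the 2 present regions are separate (no shared area or edge), so areas and boundary lengths simply add and each stays a separate island — boundary = 54.59 mm. So its perimeter = 54.59 mm. Layer 105 (z = 26.25): the cylinder is not intersected at this z (z outside [0, 9.5]); the r=9 sphere at (11.5, -3.5) contributes a regular 16-gon of circumradius √(9²−7.75²) = 4.576 (perimeter = 2·16·4.576·sin(180°/16) = 28.57 mm); the cone at (5, 12) is absent (z outside [1, 13.5]); Merging all regions: only the r=9 sphere at (11.5, -3.5) is present, so the union is just that shape — boundary = 28.57 mm. So its perimeter = 28.57 mm. Layer 52 is larger (54.59 vs 28.57 mm).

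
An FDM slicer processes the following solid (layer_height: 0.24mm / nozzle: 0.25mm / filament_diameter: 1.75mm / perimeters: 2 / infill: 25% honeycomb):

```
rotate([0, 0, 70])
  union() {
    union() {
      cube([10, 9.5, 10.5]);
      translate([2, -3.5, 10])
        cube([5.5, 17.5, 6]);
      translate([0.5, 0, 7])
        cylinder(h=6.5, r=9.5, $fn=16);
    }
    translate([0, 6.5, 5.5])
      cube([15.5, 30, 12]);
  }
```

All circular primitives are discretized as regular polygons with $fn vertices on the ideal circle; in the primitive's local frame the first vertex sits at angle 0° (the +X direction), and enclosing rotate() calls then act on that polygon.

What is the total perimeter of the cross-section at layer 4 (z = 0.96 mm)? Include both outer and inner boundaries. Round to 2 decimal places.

At z = 0.96 mm: the cube (footprint 10×9.5) is included at this height (perimeter 39.00 mm); the cube at (2, -3.5) is not intersected at this z (z outside [10, 16]); the cylinder at (0.5, 0) does not reach this height (z outside [7, 13.5]); Combining (union): only the 10×9.5 cube is present, so the union is just that shape — boundary = 39.00 mm; the cube at (0, 6.5) is not intersected at this z (z outside [5.5, 17.5]); Merging all regions: only the result so far is present, so the union is just that shape — boundary = 39.00 mm; (whole slice rotated 70° about Z — lengths, areas and connectivity unchanged). Overall, the cross-section is a single solid region. Total boundary length (outer) = 39.00 mm.

39.00 mm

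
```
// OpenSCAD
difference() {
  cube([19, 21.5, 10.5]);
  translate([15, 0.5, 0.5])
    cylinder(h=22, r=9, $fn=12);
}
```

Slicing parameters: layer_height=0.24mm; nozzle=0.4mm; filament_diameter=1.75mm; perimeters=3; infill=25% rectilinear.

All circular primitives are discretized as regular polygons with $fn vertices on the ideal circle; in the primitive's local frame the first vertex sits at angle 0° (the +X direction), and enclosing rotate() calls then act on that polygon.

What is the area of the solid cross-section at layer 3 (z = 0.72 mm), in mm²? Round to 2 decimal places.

307.43 mm²

At z = 0.72 mm: the 19×21.5 cube contributes its full rectangle (area 408.50 mm²); the r=9 cylinder at (15, 0.5) gives a regular 12-gon of circumradius 9 (constant along its height) (area = (12/2)·9.000²·sin(360°/12) = 243.00 mm²); After the difference (first − rest): starting from the 19×21.5 cube (408.50 mm²), the r=9 cylinder at (15, 0.5) partially overlaps it — only the 101.07 mm² overlap (of its 243.00 mm²) is removed, clipping the outline — area = 307.43 mm². Overall, the cross-section is a single solid region. Net area = 307.43 mm².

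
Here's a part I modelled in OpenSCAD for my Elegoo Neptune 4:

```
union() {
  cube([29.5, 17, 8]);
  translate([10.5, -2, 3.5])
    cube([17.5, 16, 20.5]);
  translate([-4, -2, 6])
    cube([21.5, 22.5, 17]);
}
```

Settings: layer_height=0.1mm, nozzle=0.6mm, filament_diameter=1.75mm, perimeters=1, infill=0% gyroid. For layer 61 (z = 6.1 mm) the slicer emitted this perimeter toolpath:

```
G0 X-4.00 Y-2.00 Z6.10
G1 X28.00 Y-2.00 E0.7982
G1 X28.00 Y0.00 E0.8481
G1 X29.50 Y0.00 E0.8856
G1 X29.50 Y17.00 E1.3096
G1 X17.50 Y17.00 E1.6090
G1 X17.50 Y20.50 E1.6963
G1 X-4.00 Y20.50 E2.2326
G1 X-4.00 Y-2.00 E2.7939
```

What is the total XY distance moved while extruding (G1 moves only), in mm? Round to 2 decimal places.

112.00 mm

Sum the Euclidean lengths of each G1 segment: total = 112.00 mm.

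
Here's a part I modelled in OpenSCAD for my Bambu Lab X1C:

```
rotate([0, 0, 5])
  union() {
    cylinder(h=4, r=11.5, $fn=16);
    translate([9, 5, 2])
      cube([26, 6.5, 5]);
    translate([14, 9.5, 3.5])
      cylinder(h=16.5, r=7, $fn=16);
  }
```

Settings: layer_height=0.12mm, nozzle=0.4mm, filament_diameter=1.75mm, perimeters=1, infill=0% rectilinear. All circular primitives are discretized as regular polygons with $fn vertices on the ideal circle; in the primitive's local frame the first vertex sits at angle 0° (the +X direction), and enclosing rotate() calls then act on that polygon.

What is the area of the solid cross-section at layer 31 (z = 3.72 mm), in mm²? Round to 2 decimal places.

At z = 3.72 mm: the cylinder: section is a regular 16-gon, circumradius r=11.5 (area = (16/2)·11.500²·sin(360°/16) = 404.88 mm²); the 26×6.5 cube at (9, 5) contributes its full rectangle (area 169.00 mm²); the cylinder at (14, 9.5): section is a regular 16-gon, circumradius r=7 (area = (16/2)·7.000²·sin(360°/16) = 150.01 mm²); Taking the union: the regions partially overlap — summed areas 723.89 mm² minus the doubly-counted overlap 80.89 mm² gives 643.00 mm² — area = 643.00 mm²; (whole slice rotated 5° about Z — lengths, areas and connectivity unchanged). Overall, the cross-section is a single solid region. Net area = 643.00 mm².

643.00 mm²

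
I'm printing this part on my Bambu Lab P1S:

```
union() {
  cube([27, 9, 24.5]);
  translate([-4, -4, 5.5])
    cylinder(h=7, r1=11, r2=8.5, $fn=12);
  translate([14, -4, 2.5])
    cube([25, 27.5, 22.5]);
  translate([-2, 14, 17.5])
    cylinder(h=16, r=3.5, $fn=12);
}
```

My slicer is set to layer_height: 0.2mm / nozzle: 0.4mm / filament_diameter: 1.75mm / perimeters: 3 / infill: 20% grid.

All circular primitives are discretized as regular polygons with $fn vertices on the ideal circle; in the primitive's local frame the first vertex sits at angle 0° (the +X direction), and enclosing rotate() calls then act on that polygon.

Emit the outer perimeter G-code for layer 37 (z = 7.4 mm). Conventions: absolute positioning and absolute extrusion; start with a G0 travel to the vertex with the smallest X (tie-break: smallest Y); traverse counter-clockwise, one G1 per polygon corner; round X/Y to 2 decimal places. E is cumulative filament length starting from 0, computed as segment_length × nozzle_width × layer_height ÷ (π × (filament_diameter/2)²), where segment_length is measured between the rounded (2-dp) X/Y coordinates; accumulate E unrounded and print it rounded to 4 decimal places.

At z = 7.4 mm: the cube is present — its section is the full 27×9 rectangle; the cone at (-4, -4): at t=0.271 of its height the radius interpolates to r₁+(r₂−r₁)t = 10.321, giving a regular 12-gon of that circumradius; the 25×27.5 cube at (14, -4) contributes its full rectangle; the cylinder at (-2, 14) is not intersected at this z (z outside [17.5, 33.5]); Merging all regions: the regions partially overlap (shared area 134.61 mm²), so overlapping operands fuse into one piece — 1 connected region. The outline is a single polygon with 19 vertices. Extrusion per mm of travel: 0.4 × 0.2 / (π × 0.875²) = 0.033260. Accumulating E over each segment gives final E = 5.9491.

G0 X-14.32 Y-4.00 Z7.40
G1 X-12.94 Y-9.16 E0.1777
G1 X-9.16 Y-12.94 E0.3555
G1 X-4.00 Y-14.32 E0.5331
G1 X1.16 Y-12.94 E0.7108
G1 X4.94 Y-9.16 E0.8886
G1 X6.32 Y-4.00 E1.0662
G1 X5.25 Y0.00 E1.2039
G1 X14.00 Y0.00 E1.4950
G1 X14.00 Y-4.00 E1.6280
G1 X39.00 Y-4.00 E2.4595
G1 X39.00 Y23.50 E3.3742
G1 X14.00 Y23.50 E4.2057
G1 X14.00 Y9.00 E4.6879
G1 X0.00 Y9.00 E5.1536
G1 X0.00 Y5.25 E5.2783
G1 X-4.00 Y6.32 E5.4160
G1 X-9.16 Y4.94 E5.5937
G1 X-12.94 Y1.16 E5.7715
G1 X-14.32 Y-4.00 E5.9491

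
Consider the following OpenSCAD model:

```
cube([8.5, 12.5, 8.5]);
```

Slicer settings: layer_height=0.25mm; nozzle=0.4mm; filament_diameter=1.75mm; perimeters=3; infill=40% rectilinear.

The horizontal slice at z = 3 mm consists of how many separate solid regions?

At z = 3 mm: the cube (footprint 8.5×12.5) is included at this height. The result has 1 disconnected region.

1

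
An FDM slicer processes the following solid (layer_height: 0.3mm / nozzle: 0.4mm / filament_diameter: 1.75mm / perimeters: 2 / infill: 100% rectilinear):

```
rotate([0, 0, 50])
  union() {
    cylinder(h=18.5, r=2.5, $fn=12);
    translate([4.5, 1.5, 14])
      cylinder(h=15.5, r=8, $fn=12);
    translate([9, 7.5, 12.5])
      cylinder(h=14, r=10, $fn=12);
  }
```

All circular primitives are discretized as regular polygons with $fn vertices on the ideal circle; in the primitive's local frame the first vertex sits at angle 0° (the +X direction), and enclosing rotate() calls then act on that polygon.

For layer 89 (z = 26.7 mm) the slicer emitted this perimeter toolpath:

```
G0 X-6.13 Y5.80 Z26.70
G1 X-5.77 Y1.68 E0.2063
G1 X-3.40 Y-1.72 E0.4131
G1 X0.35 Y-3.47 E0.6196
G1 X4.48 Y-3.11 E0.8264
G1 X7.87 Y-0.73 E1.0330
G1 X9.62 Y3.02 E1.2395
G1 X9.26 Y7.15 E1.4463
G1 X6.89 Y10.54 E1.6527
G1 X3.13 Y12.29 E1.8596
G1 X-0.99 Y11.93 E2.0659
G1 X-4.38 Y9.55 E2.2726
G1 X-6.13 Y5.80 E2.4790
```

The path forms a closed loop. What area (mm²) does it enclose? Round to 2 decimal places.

191.97 mm²

Apply the shoelace formula to the sequence of (X, Y) vertices; enclosed area = 191.97 mm².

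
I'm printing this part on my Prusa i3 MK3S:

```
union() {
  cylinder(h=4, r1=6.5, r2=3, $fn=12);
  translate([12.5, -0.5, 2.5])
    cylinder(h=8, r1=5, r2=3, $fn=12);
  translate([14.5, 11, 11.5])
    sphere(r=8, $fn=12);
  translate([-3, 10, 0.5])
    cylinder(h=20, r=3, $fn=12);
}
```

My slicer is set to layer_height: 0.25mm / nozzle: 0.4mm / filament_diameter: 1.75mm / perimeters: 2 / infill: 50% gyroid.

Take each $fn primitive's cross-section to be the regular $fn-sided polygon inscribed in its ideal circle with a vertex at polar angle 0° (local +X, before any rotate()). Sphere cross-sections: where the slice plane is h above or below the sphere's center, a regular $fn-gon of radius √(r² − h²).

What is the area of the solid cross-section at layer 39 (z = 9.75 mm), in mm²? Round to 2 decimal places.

240.29 mm²

At z = 9.75 mm: the cone does not reach this height (z outside [0, 4]); the cone at (12.5, -0.5): at t=0.906 of its height the radius interpolates to r₁+(r₂−r₁)t = 3.188, giving a regular 12-gon of that circumradius (area = (12/2)·3.188²·sin(360°/12) = 30.48 mm²); the sphere at (14.5, 11): section is a regular 12-gon, circumradius = √(r²−h²) = √(8²−1.75²) = 7.806 (area = (12/2)·7.806²·sin(360°/12) = 182.81 mm²); the r=3 cylinder at (-3, 10) contributes a regular 12-gon of circumradius 3 (area = (12/2)·3.000²·sin(360°/12) = 27.00 mm²); Merging all regions: the 3 present regions are separate (no shared area or edge), so areas and boundary lengths simply add and each stays a separate island — area = 240.29 mm². Overall, the cross-section has 3 separate islands. Net area = 240.29 mm².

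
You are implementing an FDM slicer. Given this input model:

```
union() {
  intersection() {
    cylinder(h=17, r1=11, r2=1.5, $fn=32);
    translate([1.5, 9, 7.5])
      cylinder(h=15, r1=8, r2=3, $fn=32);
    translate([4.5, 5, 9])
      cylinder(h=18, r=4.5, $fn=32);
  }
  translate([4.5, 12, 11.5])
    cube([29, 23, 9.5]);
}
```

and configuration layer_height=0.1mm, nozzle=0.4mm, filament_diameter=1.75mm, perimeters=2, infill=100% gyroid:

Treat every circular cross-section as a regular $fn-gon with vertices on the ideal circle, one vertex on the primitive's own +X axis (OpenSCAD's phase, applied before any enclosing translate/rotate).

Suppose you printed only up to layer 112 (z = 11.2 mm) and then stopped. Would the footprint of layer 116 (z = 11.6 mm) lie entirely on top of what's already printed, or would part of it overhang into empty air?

part overhangs

Compare the two slices. At z = 11.2: the cone contributes a regular 32-gon of circumradius 4.741 (interpolated between r1=11 and r2=1.5 at t=0.659) (area = (32/2)·4.741²·sin(360°/32) = 70.17 mm²); the cone at (1.5, 9) (r1=8→r2=3) has section circumradius 6.767 here — a regular 32-gon (area = (32/2)·6.767²·sin(360°/32) = 142.92 mm²); the r=4.5 cylinder at (4.5, 5) gives a regular 32-gon of circumradius 4.5 (constant along its height) (area = (32/2)·4.500²·sin(360°/32) = 63.21 mm²); Taking the intersection: the cone at (1.5, 9) partially overlaps the cone; clipping to the common part keeps 10.89 mm²; the r=4.5 cylinder at (4.5, 5) partially overlaps the running intersection; clipping to the common part keeps 6.04 mm² — area = 6.04 mm²; the cube at (4.5, 12) is absent (z outside [11.5, 21]); Merging all regions: only that combined region is present, so the union is just that shape — area = 6.04 mm². At z = 11.6: the cone: at t=0.682 of its height the radius interpolates to r₁+(r₂−r₁)t = 4.518, giving a regular 32-gon of that circumradius (area = (32/2)·4.518²·sin(360°/32) = 63.71 mm²); the cone at (1.5, 9) (r1=8→r2=3) has section circumradius 6.633 here — a regular 32-gon (area = (32/2)·6.633²·sin(360°/32) = 137.35 mm²); the r=4.5 cylinder at (4.5, 5) gives a regular 32-gon of circumradius 4.5 (constant along its height) (area = (32/2)·4.500²·sin(360°/32) = 63.21 mm²); Keeping only the common overlap: the cone at (1.5, 9) partially overlaps the cone; clipping to the common part keeps 8.39 mm²; the r=4.5 cylinder at (4.5, 5) partially overlaps the running intersection; clipping to the common part keeps 4.69 mm² — area = 4.69 mm²; the cube at (4.5, 12) (footprint 29×23) is included at this height (area 667.00 mm²); Merging all regions: the 2 present regions are separate (no shared area or edge), so areas and boundary lengths simply add and each stays a separate island — area = 671.69 mm². Checking containment: at z = 11.6 the cross-section extends beyond the z = 11.2 cross-section by about 667.00 mm².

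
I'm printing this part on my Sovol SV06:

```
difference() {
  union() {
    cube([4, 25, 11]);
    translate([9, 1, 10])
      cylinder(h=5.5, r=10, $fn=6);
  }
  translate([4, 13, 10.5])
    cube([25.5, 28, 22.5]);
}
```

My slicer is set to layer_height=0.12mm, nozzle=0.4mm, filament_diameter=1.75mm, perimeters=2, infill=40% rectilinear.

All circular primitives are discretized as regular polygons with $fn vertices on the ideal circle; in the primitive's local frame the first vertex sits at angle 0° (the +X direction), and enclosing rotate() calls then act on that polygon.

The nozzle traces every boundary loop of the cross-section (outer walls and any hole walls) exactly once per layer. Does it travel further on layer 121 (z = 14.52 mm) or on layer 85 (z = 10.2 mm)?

Layer 121 (z = 14.52): the cube is absent (z outside [0, 11]); the r=10 cylinder at (9, 1) contributes a regular 6-gon of circumradius 10 (perimeter = 2·6·10.000·sin(180°/6) = 60.00 mm); Merging all regions: only the r=10 cylinder at (9, 1) is present, so the union is just that shape — boundary = 60.00 mm; the cube at (4, 13) is present — its section is the full 25.5×28 rectangle (perimeter 107.00 mm); Subtracting the remaining from the first: starting from the result so far, the 25.5×28 cube at (4, 13) misses the remaining region (no effect) — boundary = 60.00 mm. So its perimeter = 60.00 mm. Layer 85 (z = 10.2): the 4×25 cube contributes its full rectangle (perimeter 58.00 mm); the cylinder at (9, 1): section is a regular 6-gon, circumradius r=10 (perimeter = 2·6·10.000·sin(180°/6) = 60.00 mm); Combining (union): the regions partially overlap (shared area 24.78 mm²), so the edge portions inside another operand are dropped and the merged outline is re-measured after clipping — boundary = 93.61 mm; the cube at (4, 13) is absent (z outside [10.5, 33]); Subtracting the remaining from the first: none of the subtracted shapes is present at this height, so that combined region is unchanged — boundary = 93.61 mm. So its perimeter = 93.61 mm. Layer 85 is larger (93.61 vs 60.00 mm).

layer 85 (z = 10.2 mm)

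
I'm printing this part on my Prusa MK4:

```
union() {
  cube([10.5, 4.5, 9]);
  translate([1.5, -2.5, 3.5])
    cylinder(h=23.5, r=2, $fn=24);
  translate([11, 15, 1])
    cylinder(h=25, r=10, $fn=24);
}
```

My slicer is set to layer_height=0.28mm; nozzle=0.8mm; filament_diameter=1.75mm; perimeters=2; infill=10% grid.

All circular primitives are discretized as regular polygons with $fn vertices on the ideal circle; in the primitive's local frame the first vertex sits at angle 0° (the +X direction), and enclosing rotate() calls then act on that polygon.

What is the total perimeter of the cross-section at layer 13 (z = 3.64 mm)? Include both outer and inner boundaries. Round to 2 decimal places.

105.18 mm

At z = 3.64 mm: the cube (footprint 10.5×4.5) is included at this height (perimeter 30.00 mm); the r=2 cylinder at (1.5, -2.5) contributes a regular 24-gon of circumradius 2 (perimeter = 2·24·2.000·sin(180°/24) = 12.53 mm); the r=10 cylinder at (11, 15) gives a regular 24-gon of circumradius 10 (constant along its height) (perimeter = 2·24·10.000·sin(180°/24) = 62.65 mm); Merging all regions: the 3 present regions are separate (no shared area or edge), so areas and boundary lengths simply add and each stays a separate island — boundary = 105.18 mm. Overall, the cross-section has 3 separate islands. Total boundary length (outer) = 105.18 mm.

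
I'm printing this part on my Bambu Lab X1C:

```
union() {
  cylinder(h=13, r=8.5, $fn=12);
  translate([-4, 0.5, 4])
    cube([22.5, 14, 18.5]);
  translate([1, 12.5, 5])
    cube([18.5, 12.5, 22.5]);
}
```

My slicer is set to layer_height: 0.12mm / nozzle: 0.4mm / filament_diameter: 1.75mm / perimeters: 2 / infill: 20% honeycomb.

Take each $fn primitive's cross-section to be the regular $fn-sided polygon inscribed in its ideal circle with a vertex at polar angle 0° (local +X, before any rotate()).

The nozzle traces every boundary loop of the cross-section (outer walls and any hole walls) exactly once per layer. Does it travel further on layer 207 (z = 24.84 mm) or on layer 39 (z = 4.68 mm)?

layer 39 (z = 4.68 mm)

Layer 207 (z = 24.84): the cylinder does not reach this height (z outside [0, 13]); the cube at (-4, 0.5) is not intersected at this z (z outside [4, 22.5]); the cube at (1, 12.5) (footprint 18.5×12.5) is included at this height (perimeter 62.00 mm); Taking the union: only the 18.5×12.5 cube at (1, 12.5) is present, so the union is just that shape — boundary = 62.00 mm. So its perimeter = 62.00 mm. Layer 39 (z = 4.68): the cylinder: section is a regular 12-gon, circumradius r=8.5 (perimeter = 2·12·8.500·sin(180°/12) = 52.80 mm); the 22.5×14 cube at (-4, 0.5) contributes its full rectangle (perimeter 73.00 mm); the cube at (1, 12.5) does not reach this height (z outside [5, 27.5]); Combining (union): the regions partially overlap (shared area 79.83 mm²), so the edge portions inside another operand are dropped and the merged outline is re-measured after clipping — boundary = 89.68 mm. So its perimeter = 89.68 mm. Layer 39 is larger (89.68 vs 62.00 mm).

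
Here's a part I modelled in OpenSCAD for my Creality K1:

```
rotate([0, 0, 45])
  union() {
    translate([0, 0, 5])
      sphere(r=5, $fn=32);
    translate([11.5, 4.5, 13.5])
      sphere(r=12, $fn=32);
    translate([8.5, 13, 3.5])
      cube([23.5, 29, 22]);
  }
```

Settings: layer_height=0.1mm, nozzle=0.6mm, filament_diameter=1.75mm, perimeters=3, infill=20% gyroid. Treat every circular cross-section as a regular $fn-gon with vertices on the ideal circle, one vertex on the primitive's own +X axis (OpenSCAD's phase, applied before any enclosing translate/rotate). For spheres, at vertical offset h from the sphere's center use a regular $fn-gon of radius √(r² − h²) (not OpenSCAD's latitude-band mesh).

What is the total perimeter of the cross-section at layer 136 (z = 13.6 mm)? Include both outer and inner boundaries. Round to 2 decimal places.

At z = 13.6 mm: the sphere is absent (|z−center|=8.600 > r=5); the r=12 sphere at (11.5, 4.5) slices to a regular 32-gon of circumradius 12.000 (√(r²−h²) with h=0.1 from center) (perimeter = 2·32·12.000·sin(180°/32) = 75.27 mm); the cube at (8.5, 13) (footprint 23.5×29) is included at this height (perimeter 105.00 mm); Taking the union: the regions partially overlap (shared area 30.07 mm²), so the edge portions inside another operand are dropped and the merged outline is re-measured after clipping — boundary = 153.31 mm; (rotated 45° about Z; rotation is an isometry so areas/perimeters/island counts are preserved). Overall, the cross-section is a single solid region. Total boundary length (outer) = 153.31 mm.

153.31 mm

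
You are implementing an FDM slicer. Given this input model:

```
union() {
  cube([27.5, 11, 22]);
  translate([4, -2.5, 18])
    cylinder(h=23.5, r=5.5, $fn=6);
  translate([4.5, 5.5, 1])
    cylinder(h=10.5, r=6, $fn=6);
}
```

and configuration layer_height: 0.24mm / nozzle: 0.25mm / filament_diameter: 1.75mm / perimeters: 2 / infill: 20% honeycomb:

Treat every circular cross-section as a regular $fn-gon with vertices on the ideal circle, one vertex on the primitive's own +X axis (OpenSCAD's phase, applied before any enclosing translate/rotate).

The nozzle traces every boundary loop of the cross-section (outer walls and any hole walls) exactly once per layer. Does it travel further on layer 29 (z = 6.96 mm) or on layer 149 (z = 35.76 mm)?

layer 29 (z = 6.96 mm)

Layer 29 (z = 6.96): the 27.5×11 cube contributes its full rectangle (perimeter 77.00 mm); the cylinder at (4, -2.5) is absent (z outside [18, 41.5]); the r=6 cylinder at (4.5, 5.5) contributes a regular 6-gon of circumradius 6 (perimeter = 2·6·6.000·sin(180°/6) = 36.00 mm); Merging all regions: the regions partially overlap (shared area 89.63 mm²), so the edge portions inside another operand are dropped and the merged outline is re-measured after clipping — boundary = 77.80 mm. So its perimeter = 77.80 mm. Layer 149 (z = 35.76): the cube is absent (z outside [0, 22]); the r=5.5 cylinder at (4, -2.5) gives a regular 6-gon of circumradius 5.5 (constant along its height) (perimeter = 2·6·5.500·sin(180°/6) = 33.00 mm); the cylinder at (4.5, 5.5) is not intersected at this z (z outside [1, 11.5]); Merging all regions: only the r=5.5 cylinder at (4, -2.5) is present, so the union is just that shape — boundary = 33.00 mm. So its perimeter = 33.00 mm. Layer 29 is larger (77.80 vs 33.00 mm).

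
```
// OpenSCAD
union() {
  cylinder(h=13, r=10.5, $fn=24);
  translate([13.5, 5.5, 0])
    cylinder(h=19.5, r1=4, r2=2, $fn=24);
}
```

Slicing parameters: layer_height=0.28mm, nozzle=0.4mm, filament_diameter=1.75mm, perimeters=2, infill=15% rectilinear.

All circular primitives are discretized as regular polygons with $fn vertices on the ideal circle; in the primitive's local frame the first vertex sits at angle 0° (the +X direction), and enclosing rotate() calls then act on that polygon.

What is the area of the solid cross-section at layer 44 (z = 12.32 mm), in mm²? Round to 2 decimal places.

365.67 mm²

At z = 12.32 mm: the cylinder: section is a regular 24-gon, circumradius r=10.5 (area = (24/2)·10.500²·sin(360°/24) = 342.42 mm²); the cone at (13.5, 5.5): at t=0.632 of its height the radius interpolates to r₁+(r₂−r₁)t = 2.736, giving a regular 24-gon of that circumradius (area = (24/2)·2.736²·sin(360°/24) = 23.26 mm²); Taking the union: the 2 present regions are separate (no shared area or edge), so areas and boundary lengths simply add and each stays a separate island — area = 365.67 mm². Overall, the cross-section has 2 separate islands. Net area = 365.67 mm².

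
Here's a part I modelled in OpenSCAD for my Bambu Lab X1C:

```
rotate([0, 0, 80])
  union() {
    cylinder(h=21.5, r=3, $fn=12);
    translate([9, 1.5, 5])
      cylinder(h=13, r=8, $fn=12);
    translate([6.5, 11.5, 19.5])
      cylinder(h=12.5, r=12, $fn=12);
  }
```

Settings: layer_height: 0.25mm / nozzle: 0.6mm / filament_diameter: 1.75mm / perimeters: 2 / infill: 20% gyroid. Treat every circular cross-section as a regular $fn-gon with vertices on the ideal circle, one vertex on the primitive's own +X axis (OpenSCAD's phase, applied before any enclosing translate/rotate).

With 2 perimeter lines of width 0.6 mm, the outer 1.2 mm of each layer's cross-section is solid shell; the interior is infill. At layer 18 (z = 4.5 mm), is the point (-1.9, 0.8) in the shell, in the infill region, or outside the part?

shell

At z = 4.5 mm: the cylinder: section is a regular 12-gon, circumradius r=3; the cylinder at (9, 1.5) is not intersected at this z (z outside [5, 18]); the cylinder at (6.5, 11.5) is not intersected at this z (z outside [19.5, 32]); Merging all regions: only the r=3 cylinder is present, so the union is just that shape — 1 connected region; (rotated 80° about Z; rotation is an isometry so areas/perimeters/island counts are preserved). Overall, the cross-section is a single solid region. Undo the 80° rotation: the query point maps to (0.458, 2.010) in the un-rotated model frame. The nearest boundary edge runs (1.50, 2.60)→(0.00, 3.00); distance from the point to it = 0.84 mm. The point is inside the cross-section, 0.84 mm from the nearest boundary — within the 1.2 mm shell band (2 × 0.6).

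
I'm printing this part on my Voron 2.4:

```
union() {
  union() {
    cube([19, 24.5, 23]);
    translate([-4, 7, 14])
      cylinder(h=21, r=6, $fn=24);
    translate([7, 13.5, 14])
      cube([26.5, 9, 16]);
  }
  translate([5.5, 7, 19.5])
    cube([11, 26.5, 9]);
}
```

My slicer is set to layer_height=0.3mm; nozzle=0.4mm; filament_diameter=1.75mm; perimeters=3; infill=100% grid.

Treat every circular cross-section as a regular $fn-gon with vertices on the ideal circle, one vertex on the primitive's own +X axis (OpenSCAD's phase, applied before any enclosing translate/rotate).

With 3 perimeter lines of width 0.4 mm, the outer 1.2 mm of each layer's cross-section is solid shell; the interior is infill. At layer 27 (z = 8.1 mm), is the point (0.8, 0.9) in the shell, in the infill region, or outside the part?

shell

At z = 8.1 mm: the cube (footprint 19×24.5) is included at this height; the cylinder at (-4, 7) is absent (z outside [14, 35]); the cube at (7, 13.5) is absent (z outside [14, 30]); Taking the union: only the 19×24.5 cube is present, so the union is just that shape — 1 connected region; the cube at (5.5, 7) is not intersected at this z (z outside [19.5, 28.5]); Combining (union): only that combined region is present, so the union is just that shape — 1 connected region. Overall, the cross-section is a single solid region. The nearest boundary edge runs (0.00, 24.50)→(0.00, 0.00); distance from the point to it = 0.80 mm. The point is inside the cross-section, 0.80 mm from the nearest boundary — within the 1.2 mm shell band (3 × 0.4).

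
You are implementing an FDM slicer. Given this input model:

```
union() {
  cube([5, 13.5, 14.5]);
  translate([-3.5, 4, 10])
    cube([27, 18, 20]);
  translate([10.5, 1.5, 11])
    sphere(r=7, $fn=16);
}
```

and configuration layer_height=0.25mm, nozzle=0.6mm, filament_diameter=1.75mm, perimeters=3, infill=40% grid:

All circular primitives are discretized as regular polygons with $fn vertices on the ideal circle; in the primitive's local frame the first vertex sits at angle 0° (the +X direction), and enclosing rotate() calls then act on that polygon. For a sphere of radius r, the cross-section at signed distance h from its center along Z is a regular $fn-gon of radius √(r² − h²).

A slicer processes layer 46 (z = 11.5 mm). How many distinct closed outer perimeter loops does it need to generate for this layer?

1

At z = 11.5 mm: the 5×13.5 cube contributes its full rectangle; the 27×18 cube at (-3.5, 4) contributes its full rectangle; the sphere at (10.5, 1.5): section is a regular 16-gon, circumradius = √(r²−h²) = √(7²−0.5²) = 6.982; Merging all regions: the regions partially overlap (shared area 93.54 mm²), so overlapping operands fuse into one piece — 1 connected region. The result has 1 disconnected region.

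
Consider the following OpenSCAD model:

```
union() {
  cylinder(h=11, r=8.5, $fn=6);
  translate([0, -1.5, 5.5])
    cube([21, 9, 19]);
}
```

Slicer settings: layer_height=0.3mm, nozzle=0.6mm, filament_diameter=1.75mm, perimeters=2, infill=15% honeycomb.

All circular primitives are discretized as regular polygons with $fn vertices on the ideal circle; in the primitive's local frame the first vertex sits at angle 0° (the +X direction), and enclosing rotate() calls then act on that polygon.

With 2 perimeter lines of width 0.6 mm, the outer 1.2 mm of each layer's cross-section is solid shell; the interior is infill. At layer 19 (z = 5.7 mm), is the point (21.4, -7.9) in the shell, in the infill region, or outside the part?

outside

At z = 5.7 mm: the r=8.5 cylinder contributes a regular 6-gon of circumradius 8.5; the 21×9 cube at (0, -1.5) contributes its full rectangle; Combining (union): the regions partially overlap (shared area 59.03 mm²), so overlapping operands fuse into one piece — 1 connected region. Overall, the cross-section is a single solid region. The nearest boundary edge runs (21.00, 7.50)→(21.00, -1.50); distance from the point to it = 6.41 mm. The point is not inside any of the regions above, so it lies outside the cross-section (6.41 mm from the nearest boundary).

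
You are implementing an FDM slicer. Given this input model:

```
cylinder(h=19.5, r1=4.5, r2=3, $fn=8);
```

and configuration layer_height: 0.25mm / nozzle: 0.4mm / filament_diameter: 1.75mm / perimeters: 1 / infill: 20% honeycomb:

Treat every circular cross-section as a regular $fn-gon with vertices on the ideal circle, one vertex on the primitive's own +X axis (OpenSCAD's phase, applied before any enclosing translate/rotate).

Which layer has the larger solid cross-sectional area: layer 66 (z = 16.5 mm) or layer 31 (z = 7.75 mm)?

layer 31 (z = 7.75 mm)

Layer 66 (z = 16.5): the cone: at t=0.846 of its height the radius interpolates to r₁+(r₂−r₁)t = 3.231, giving a regular 8-gon of that circumradius (area = (8/2)·3.231²·sin(360°/8) = 29.52 mm²). So its area = 29.52 mm². Layer 31 (z = 7.75): the cone contributes a regular 8-gon of circumradius 3.904 (interpolated between r1=4.5 and r2=3 at t=0.397) (area = (8/2)·3.904²·sin(360°/8) = 43.11 mm²). So its area = 43.11 mm². Layer 31 is larger (43.11 vs 29.52 mm²).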